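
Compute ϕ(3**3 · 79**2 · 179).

φ(30162753) = 30162753 · (1 − 1/3) · (1 − 1/79) · (1 − 1/179)
       = 30162753 · 27768/42423 = 19743048.

19743048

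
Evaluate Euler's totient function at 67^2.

φ(67^2) = 67^1·(67−1) = 67·66 = 4422.

4422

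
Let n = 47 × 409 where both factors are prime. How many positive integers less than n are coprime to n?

φ(47) = 47 − 1 = 46.
φ(409) = 409 − 1 = 408.
Since φ is multiplicative, φ(19223) = 46 · 408 = 18768.

18768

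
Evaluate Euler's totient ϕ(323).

288

Prime factorization: 323 = 17 · 19.
φ(17) = 17 − 1 = 16.
φ(19) = 19 − 1 = 18.
Multiply: 16 · 18 = 288.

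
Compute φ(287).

Factor 287: 287 = 7 · 41.
φ(287) = 287 · (1 − 1/7) · (1 − 1/41)
       = 287 · 240/287 = 240.

240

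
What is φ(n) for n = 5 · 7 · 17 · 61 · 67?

φ(2431765) = 2431765 · (1 − 1/5) · (1 − 1/7) · (1 − 1/17) · (1 − 1/61) · (1 − 1/67)
       = 2431765 · 1520640/2431765 = 1520640.

1520640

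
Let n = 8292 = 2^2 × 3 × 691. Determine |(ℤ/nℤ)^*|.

2760

φ(2^2) = 2^1·(2−1) = 2·1 = 2.
φ(3) = 3 − 1 = 2.
φ(691) = 691 − 1 = 690.
Since φ is multiplicative, φ(8292) = 2 · 2 · 690 = 2760.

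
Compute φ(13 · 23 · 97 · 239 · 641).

φ(13) = 13 − 1 = 12.
φ(23) = 23 − 1 = 22.
φ(97) = 97 − 1 = 96.
φ(239) = 239 − 1 = 238.
φ(641) = 641 − 1 = 640.
Multiply: 12 · 22 · 96 · 238 · 640 = 3860398080.

3860398080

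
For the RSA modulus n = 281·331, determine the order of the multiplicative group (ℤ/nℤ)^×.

92400

φ(93011) = 93011 · (1 − 1/281) · (1 − 1/331)
       = 93011 · 92400/93011 = 92400.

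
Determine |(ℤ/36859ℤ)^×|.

33600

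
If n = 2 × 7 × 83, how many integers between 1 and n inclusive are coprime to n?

φ(2) = 2 − 1 = 1.
φ(7) = 7 − 1 = 6.
φ(83) = 83 − 1 = 82.
Since φ is multiplicative, φ(1162) = 1 · 6 · 82 = 492.

492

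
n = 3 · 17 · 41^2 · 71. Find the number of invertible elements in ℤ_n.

φ(3) = 3 − 1 = 2.
φ(17) = 17 − 1 = 16.
φ(41^2) = 41^1·(41−1) = 41·40 = 1640.
φ(71) = 71 − 1 = 70.
Multiply: 2 · 16 · 1640 · 70 = 3673600.

3673600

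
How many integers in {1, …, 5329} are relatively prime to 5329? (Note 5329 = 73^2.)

φ(73^2) = 73^2 − 73^1 = 5329 − 73 = 5256.

5256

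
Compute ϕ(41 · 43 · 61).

100800

φ(41) = 41 − 1 = 40.
φ(43) = 43 − 1 = 42.
φ(61) = 61 − 1 = 60.
φ(107543) = 40 × 42 × 60 = 100800.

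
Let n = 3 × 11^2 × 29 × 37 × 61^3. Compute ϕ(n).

49510137600

φ(88408872519) = 88408872519 · (1 − 1/3) · (1 − 1/11) · (1 − 1/29) · (1 − 1/37) · (1 − 1/61)
       = 88408872519 · 1209600/2159949 = 49510137600.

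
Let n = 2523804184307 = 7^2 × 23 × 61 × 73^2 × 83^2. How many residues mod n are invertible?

φ(7^2) = 7^2 − 7^1 = 49 − 7 = 42.
φ(23) = 23 − 1 = 22.
φ(61) = 61 − 1 = 60.
φ(73^2) = 73^1·(73−1) = 73·72 = 5256.
φ(83^2) = 83^2 − 83^1 = 6889 − 83 = 6806.
φ(2523804184307) = 42 × 22 × 60 × 5256 × 6806 = 1983218307840.

1983218307840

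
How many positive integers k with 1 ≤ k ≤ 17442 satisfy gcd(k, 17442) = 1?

Factor 17442: 17442 = 2 · 3^3 · 17 · 19.
φ(17442) = 17442 · (1 − 1/2) · (1 − 1/3) · (1 − 1/17) · (1 − 1/19)
       = 17442 · 576/1938 = 5184.

5184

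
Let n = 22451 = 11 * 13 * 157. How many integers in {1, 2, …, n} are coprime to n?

φ(22451) = 22451 · (1 − 1/11) · (1 − 1/13) · (1 − 1/157)
       = 22451 · 18720/22451 = 18720.

18720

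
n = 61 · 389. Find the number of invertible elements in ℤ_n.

23280

φ(23729) = 23729 · (1 − 1/61) · (1 − 1/389)
       = 23729 · 23280/23729 = 23280.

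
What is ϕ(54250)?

18000

54250 = 2 · 5^3 · 7 · 31.
φ(2) = 2 − 1 = 1.
φ(5^3) = 5^2·(5−1) = 25·4 = 100.
φ(7) = 7 − 1 = 6.
φ(31) = 31 − 1 = 30.
Multiply: 1 · 100 · 6 · 30 = 18000.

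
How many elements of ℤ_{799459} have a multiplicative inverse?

Factor 799459: 799459 = 17 × 31 × 37 × 41.
φ(17) = 17 − 1 = 16.
φ(31) = 31 − 1 = 30.
φ(37) = 37 − 1 = 36.
φ(41) = 41 − 1 = 40.
Multiply: 16 · 30 · 36 · 40 = 691200.

691200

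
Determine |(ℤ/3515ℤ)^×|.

First factor: 3515 = 5 · 19 · 37.
φ(3515) = 3515 · (1 − 1/5) · (1 − 1/19) · (1 − 1/37)
       = 3515 · 2592/3515 = 2592.

2592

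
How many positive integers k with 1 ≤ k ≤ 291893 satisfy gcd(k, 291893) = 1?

291893 = 7^3 · 23 · 37.
φ(7^3) = 7^3 − 7^2 = 343 − 49 = 294.
φ(23) = 23 − 1 = 22.
φ(37) = 37 − 1 = 36.
Multiply: 294 · 22 · 36 = 232848.

232848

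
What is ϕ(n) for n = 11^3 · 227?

273460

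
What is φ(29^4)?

682892

φ(707281) = 707281 · (1 − 1/29)
       = 707281 · 28/29 = 682892.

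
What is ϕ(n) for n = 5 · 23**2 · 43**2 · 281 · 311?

317283859200

φ(5) = 5 − 1 = 4.
φ(23^2) = 23^2 − 23^1 = 529 − 23 = 506.
φ(43^2) = 43^1·(43−1) = 43·42 = 1806.
φ(281) = 281 − 1 = 280.
φ(311) = 311 − 1 = 310.
φ(427394861555) = 4 × 506 × 1806 × 280 × 310 = 317283859200.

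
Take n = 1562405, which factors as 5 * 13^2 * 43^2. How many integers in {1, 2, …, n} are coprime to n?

φ(5) = 5 − 1 = 4.
φ(13^2) = 13^1·(13−1) = 13·12 = 156.
φ(43^2) = 43^2 − 43^1 = 1849 − 43 = 1806.
Since φ is multiplicative, φ(1562405) = 4 · 156 · 1806 = 1126944.

1126944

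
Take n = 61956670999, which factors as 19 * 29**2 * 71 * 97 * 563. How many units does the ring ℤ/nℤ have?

55199370240

φ(19) = 19 − 1 = 18.
φ(29^2) = 29^1·(29−1) = 29·28 = 812.
φ(71) = 71 − 1 = 70.
φ(97) = 97 − 1 = 96.
φ(563) = 563 − 1 = 562.
Since φ is multiplicative, φ(61956670999) = 18 · 812 · 70 · 96 · 562 = 55199370240.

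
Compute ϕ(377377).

Factor 377377: 377377 = 7 * 11 * 13^2 * 29.
φ(377377) = 377377 · (1 − 1/7) · (1 − 1/11) · (1 − 1/13) · (1 − 1/29)
       = 377377 · 20160/29029 = 262080.

262080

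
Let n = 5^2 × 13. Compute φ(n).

240

φ(325) = 325 · (1 − 1/5) · (1 − 1/13)
       = 325 · 48/65 = 240.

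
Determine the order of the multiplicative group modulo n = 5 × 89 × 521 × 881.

φ(204255445) = 204255445 · (1 − 1/5) · (1 − 1/89) · (1 − 1/521) · (1 − 1/881)
       = 204255445 · 161075200/204255445 = 161075200.

161075200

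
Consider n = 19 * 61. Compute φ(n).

1080

φ(19) = 19 − 1 = 18.
φ(61) = 61 − 1 = 60.
φ(1159) = 18 × 60 = 1080.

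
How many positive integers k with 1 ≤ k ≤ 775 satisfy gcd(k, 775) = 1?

600

Prime factorization: 775 = 5^2 * 31.
φ(5^2) = 5^1·(5−1) = 5·4 = 20.
φ(31) = 31 − 1 = 30.
φ(775) = 20 × 30 = 600.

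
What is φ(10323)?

First factor: 10323 = 3^2 × 31 × 37.
φ(10323) = 10323 · (1 − 1/3) · (1 − 1/31) · (1 − 1/37)
       = 10323 · 2160/3441 = 6480.

6480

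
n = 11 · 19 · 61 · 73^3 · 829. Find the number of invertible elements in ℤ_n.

3431091571200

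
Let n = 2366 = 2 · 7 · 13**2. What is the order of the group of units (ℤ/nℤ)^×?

936

φ(2) = 2 − 1 = 1.
φ(7) = 7 − 1 = 6.
φ(13^2) = 13^1·(13−1) = 13·12 = 156.
φ(2366) = 1 × 6 × 156 = 936.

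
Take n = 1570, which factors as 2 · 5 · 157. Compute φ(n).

624

φ(1570) = 1570 · (1 − 1/2) · (1 − 1/5) · (1 − 1/157)
       = 1570 · 624/1570 = 624.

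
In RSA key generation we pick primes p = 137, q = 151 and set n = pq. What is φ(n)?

20400

φ(20687) = 20687 · (1 − 1/137) · (1 − 1/151)
       = 20687 · 20400/20687 = 20400.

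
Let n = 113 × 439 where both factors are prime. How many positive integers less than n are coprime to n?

49056

φ(113) = 113 − 1 = 112.
φ(439) = 439 − 1 = 438.
φ(49607) = 112 × 438 = 49056.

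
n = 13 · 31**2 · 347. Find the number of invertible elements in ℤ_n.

3861360

φ(4335071) = 4335071 · (1 − 1/13) · (1 − 1/31) · (1 − 1/347)
       = 4335071 · 124560/139841 = 3861360.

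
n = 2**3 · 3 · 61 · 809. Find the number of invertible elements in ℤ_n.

φ(2^3) = 2^2·(2−1) = 4·1 = 4.
φ(3) = 3 − 1 = 2.
φ(61) = 61 − 1 = 60.
φ(809) = 809 − 1 = 808.
Multiply: 4 · 2 · 60 · 808 = 387840.

387840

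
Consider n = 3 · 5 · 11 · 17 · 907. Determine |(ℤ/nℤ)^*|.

φ(2544135) = 2544135 · (1 − 1/3) · (1 − 1/5) · (1 − 1/11) · (1 − 1/17) · (1 − 1/907)
       = 2544135 · 1159680/2544135 = 1159680.

1159680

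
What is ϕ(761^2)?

578360

φ(761^2) = 761^1·(761−1) = 761·760 = 578360.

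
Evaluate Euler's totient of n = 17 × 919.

φ(15623) = 15623 · (1 − 1/17) · (1 − 1/919)
       = 15623 · 14688/15623 = 14688.

14688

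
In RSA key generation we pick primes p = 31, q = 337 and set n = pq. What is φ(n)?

For distinct primes, φ(pq) = (p−1)(q−1) = 30 × 336 = 10080.

10080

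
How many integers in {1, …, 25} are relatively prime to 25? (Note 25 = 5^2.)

φ(25) = 25 · (1 − 1/5)
       = 25 · 4/5 = 20.

20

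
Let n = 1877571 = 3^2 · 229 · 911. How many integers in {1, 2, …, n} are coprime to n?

1244880

φ(3^2) = 3^2 − 3^1 = 9 − 3 = 6.
φ(229) = 229 − 1 = 228.
φ(911) = 911 − 1 = 910.
Since φ is multiplicative, φ(1877571) = 6 · 228 · 910 = 1244880.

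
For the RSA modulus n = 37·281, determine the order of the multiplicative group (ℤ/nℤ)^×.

φ(n) = (p − 1)(q − 1) = (37−1)(281−1) = 36·280 = 10080.

10080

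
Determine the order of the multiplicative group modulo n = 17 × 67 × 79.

82368

φ(89981) = 89981 · (1 − 1/17) · (1 − 1/67) · (1 − 1/79)
       = 89981 · 82368/89981 = 82368.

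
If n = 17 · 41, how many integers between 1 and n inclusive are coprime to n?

640

φ(697) = 697 · (1 − 1/17) · (1 − 1/41)
       = 697 · 640/697 = 640.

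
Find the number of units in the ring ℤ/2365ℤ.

1680

2365 = 5 · 11 · 43.
φ(2365) = 2365 · (1 − 1/5) · (1 − 1/11) · (1 − 1/43)
       = 2365 · 1680/2365 = 1680.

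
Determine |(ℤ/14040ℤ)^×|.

14040 = 2^3 · 3^3 · 5 · 13.
φ(2^3) = 2^2·(2−1) = 4·1 = 4.
φ(3^3) = 3^2·(3−1) = 9·2 = 18.
φ(5) = 5 − 1 = 4.
φ(13) = 13 − 1 = 12.
Multiply: 4 · 18 · 4 · 12 = 3456.

3456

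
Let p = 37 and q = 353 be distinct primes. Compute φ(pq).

12672

φ(pq) = (p−1)(q−1) = 36 · 352 = 12672.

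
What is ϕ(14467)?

12672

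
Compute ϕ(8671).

7392

First factor: 8671 = 13 · 23 · 29.
φ(13) = 13 − 1 = 12.
φ(23) = 23 − 1 = 22.
φ(29) = 29 − 1 = 28.
Since φ is multiplicative, φ(8671) = 12 · 22 · 28 = 7392.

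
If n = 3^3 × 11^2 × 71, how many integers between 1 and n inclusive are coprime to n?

138600

φ(3^3) = 3^2·(3−1) = 9·2 = 18.
φ(11^2) = 11^2 − 11^1 = 121 − 11 = 110.
φ(71) = 71 − 1 = 70.
Since φ is multiplicative, φ(231957) = 18 · 110 · 70 = 138600.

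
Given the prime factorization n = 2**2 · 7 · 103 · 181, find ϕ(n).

220320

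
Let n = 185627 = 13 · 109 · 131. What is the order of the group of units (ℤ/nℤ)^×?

168480

φ(13) = 13 − 1 = 12.
φ(109) = 109 − 1 = 108.
φ(131) = 131 − 1 = 130.
Since φ is multiplicative, φ(185627) = 12 · 108 · 130 = 168480.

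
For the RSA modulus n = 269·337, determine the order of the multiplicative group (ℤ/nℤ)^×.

φ(90653) = 90653 · (1 − 1/269) · (1 − 1/337)
       = 90653 · 90048/90653 = 90048.

90048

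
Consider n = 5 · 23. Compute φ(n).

88

φ(115) = 115 · (1 − 1/5) · (1 − 1/23)
       = 115 · 88/115 = 88.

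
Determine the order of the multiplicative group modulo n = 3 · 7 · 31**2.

11160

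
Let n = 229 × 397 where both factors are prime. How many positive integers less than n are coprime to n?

φ(229) = 229 − 1 = 228.
φ(397) = 397 − 1 = 396.
Since φ is multiplicative, φ(90913) = 228 · 396 = 90288.

90288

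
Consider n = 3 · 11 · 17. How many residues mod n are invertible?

φ(3) = 3 − 1 = 2.
φ(11) = 11 − 1 = 10.
φ(17) = 17 − 1 = 16.
Since φ is multiplicative, φ(561) = 2 · 10 · 16 = 320.

320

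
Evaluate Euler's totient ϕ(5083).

4224

Prime factorization: 5083 = 13 · 17 · 23.
φ(5083) = 5083 · (1 − 1/13) · (1 − 1/17) · (1 − 1/23)
       = 5083 · 4224/5083 = 4224.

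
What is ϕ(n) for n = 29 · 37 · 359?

φ(385207) = 385207 · (1 − 1/29) · (1 − 1/37) · (1 − 1/359)
       = 385207 · 360864/385207 = 360864.

360864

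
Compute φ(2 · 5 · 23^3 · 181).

8379360

φ(2) = 2 − 1 = 1.
φ(5) = 5 − 1 = 4.
φ(23^3) = 23^3 − 23^2 = 12167 − 529 = 11638.
φ(181) = 181 − 1 = 180.
φ(22022270) = 1 × 4 × 11638 × 180 = 8379360.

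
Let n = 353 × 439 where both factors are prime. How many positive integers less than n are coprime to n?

154176

φ(n) = (p − 1)(q − 1) = (353−1)(439−1) = 352·438 = 154176.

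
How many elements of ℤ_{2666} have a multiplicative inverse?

2666 = 2 · 31 · 43.
φ(2) = 2 − 1 = 1.
φ(31) = 31 − 1 = 30.
φ(43) = 43 − 1 = 42.
Since φ is multiplicative, φ(2666) = 1 · 30 · 42 = 1260.

1260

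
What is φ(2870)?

Factor 2870: 2870 = 2 * 5 * 7 * 41.
φ(2870) = 2870 · (1 − 1/2) · (1 − 1/5) · (1 − 1/7) · (1 − 1/41)
       = 2870 · 960/2870 = 960.

960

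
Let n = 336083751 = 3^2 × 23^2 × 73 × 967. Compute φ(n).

211159872

φ(336083751) = 336083751 · (1 − 1/3) · (1 − 1/23) · (1 − 1/73) · (1 − 1/967)
       = 336083751 · 3060288/4870779 = 211159872.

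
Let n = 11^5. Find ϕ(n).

146410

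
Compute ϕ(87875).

Factor 87875: 87875 = 5**3 · 19 · 37.
φ(5^3) = 5^2·(5−1) = 25·4 = 100.
φ(19) = 19 − 1 = 18.
φ(37) = 37 − 1 = 36.
Multiply: 100 · 18 · 36 = 64800.

64800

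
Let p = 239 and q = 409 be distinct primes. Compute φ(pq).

97104

φ(239) = 239 − 1 = 238.
φ(409) = 409 − 1 = 408.
Multiply: 238 · 408 = 97104.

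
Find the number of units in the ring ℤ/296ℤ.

296 = 2^3 · 37.
φ(296) = 296 · (1 − 1/2) · (1 − 1/37)
       = 296 · 36/74 = 144.

144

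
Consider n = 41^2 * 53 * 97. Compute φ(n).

φ(8642021) = 8642021 · (1 − 1/41) · (1 − 1/53) · (1 − 1/97)
       = 8642021 · 199680/210781 = 8186880.

8186880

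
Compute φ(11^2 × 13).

1320

φ(1573) = 1573 · (1 − 1/11) · (1 − 1/13)
       = 1573 · 120/143 = 1320.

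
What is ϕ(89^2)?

7832

φ(89^2) = 89^2 − 89^1 = 7921 − 89 = 7832.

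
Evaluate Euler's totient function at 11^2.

φ(121) = 121 · (1 − 1/11)
       = 121 · 10/11 = 110.

110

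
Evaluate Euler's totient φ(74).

36

Prime factorization: 74 = 2 · 37.
φ(74) = 74 · (1 − 1/2) · (1 − 1/37)
       = 74 · 36/74 = 36.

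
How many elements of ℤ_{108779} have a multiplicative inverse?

Prime factorization: 108779 = 11^2 * 29 * 31.
φ(108779) = 108779 · (1 − 1/11) · (1 − 1/29) · (1 − 1/31)
       = 108779 · 8400/9889 = 92400.

92400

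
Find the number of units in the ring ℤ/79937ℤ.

79937 = 11 · 13**2 · 43.
φ(79937) = 79937 · (1 − 1/11) · (1 − 1/13) · (1 − 1/43)
       = 79937 · 5040/6149 = 65520.

65520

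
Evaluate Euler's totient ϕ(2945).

Prime factorization: 2945 = 5 · 19 · 31.
φ(2945) = 2945 · (1 − 1/5) · (1 − 1/19) · (1 − 1/31)
       = 2945 · 2160/2945 = 2160.

2160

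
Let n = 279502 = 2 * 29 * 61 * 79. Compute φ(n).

131040

φ(2) = 2 − 1 = 1.
φ(29) = 29 − 1 = 28.
φ(61) = 61 − 1 = 60.
φ(79) = 79 − 1 = 78.
φ(279502) = 1 × 28 × 60 × 78 = 131040.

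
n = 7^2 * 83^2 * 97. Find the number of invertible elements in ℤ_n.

27441792

φ(32743417) = 32743417 · (1 − 1/7) · (1 − 1/83) · (1 − 1/97)
       = 32743417 · 47232/56357 = 27441792.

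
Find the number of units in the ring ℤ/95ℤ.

72

Prime factorization: 95 = 5 * 19.
φ(5) = 5 − 1 = 4.
φ(19) = 19 − 1 = 18.
Since φ is multiplicative, φ(95) = 4 · 18 = 72.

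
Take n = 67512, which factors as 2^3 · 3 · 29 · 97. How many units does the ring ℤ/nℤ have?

21504

φ(67512) = 67512 · (1 − 1/2) · (1 − 1/3) · (1 − 1/29) · (1 − 1/97)
       = 67512 · 5376/16878 = 21504.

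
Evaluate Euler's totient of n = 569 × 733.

415776

φ(569) = 569 − 1 = 568.
φ(733) = 733 − 1 = 732.
φ(417077) = 568 × 732 = 415776.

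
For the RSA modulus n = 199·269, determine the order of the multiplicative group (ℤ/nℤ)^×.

53064

φ(199) = 199 − 1 = 198.
φ(269) = 269 − 1 = 268.
Since φ is multiplicative, φ(53531) = 198 · 268 = 53064.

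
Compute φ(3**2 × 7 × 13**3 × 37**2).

φ(3^2) = 3^1·(3−1) = 3·2 = 6.
φ(7) = 7 − 1 = 6.
φ(13^3) = 13^2·(13−1) = 169·12 = 2028.
φ(37^2) = 37^2 − 37^1 = 1369 − 37 = 1332.
Multiply: 6 · 6 · 2028 · 1332 = 97246656.

97246656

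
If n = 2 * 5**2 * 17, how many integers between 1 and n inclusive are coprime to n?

320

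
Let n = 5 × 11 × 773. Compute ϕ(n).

φ(42515) = 42515 · (1 − 1/5) · (1 − 1/11) · (1 − 1/773)
       = 42515 · 30880/42515 = 30880.

30880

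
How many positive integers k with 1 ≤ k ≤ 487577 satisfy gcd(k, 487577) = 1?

413952

Prime factorization: 487577 = 17 · 23 · 29 · 43.
φ(17) = 17 − 1 = 16.
φ(23) = 23 − 1 = 22.
φ(29) = 29 − 1 = 28.
φ(43) = 43 − 1 = 42.
Since φ is multiplicative, φ(487577) = 16 · 22 · 28 · 42 = 413952.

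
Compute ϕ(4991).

Prime factorization: 4991 = 7 * 23 * 31.
φ(7) = 7 − 1 = 6.
φ(23) = 23 − 1 = 22.
φ(31) = 31 − 1 = 30.
Multiply: 6 · 22 · 30 = 3960.

3960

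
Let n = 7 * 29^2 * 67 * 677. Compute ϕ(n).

217369152

φ(7) = 7 − 1 = 6.
φ(29^2) = 29^1·(29−1) = 29·28 = 812.
φ(67) = 67 − 1 = 66.
φ(677) = 677 − 1 = 676.
Multiply: 6 · 812 · 66 · 676 = 217369152.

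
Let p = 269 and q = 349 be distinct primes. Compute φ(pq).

93264

φ(269) = 269 − 1 = 268.
φ(349) = 349 − 1 = 348.
Since φ is multiplicative, φ(93881) = 268 · 348 = 93264.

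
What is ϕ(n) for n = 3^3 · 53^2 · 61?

2976480

φ(4626423) = 4626423 · (1 − 1/3) · (1 − 1/53) · (1 − 1/61)
       = 4626423 · 6240/9699 = 2976480.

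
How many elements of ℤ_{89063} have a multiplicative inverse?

74880

First factor: 89063 = 13**2 × 17 × 31.
φ(13^2) = 13^1·(13−1) = 13·12 = 156.
φ(17) = 17 − 1 = 16.
φ(31) = 31 − 1 = 30.
φ(89063) = 156 × 16 × 30 = 74880.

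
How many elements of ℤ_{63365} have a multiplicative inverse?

44352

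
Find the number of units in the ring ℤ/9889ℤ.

8400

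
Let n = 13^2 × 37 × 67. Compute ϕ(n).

φ(418951) = 418951 · (1 − 1/13) · (1 − 1/37) · (1 − 1/67)
       = 418951 · 28512/32227 = 370656.

370656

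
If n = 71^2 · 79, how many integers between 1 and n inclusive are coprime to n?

φ(71^2) = 71^2 − 71^1 = 5041 − 71 = 4970.
φ(79) = 79 − 1 = 78.
Since φ is multiplicative, φ(398239) = 4970 · 78 = 387660.

387660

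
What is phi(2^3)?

4

φ(8) = 8 · (1 − 1/2)
       = 8 · 1/2 = 4.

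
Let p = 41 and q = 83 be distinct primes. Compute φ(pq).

3280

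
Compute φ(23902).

10368

First factor: 23902 = 2 · 17 · 19 · 37.
φ(2) = 2 − 1 = 1.
φ(17) = 17 − 1 = 16.
φ(19) = 19 − 1 = 18.
φ(37) = 37 − 1 = 36.
φ(23902) = 1 × 16 × 18 × 36 = 10368.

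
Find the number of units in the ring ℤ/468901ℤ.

399168

Prime factorization: 468901 = 19 * 23 * 29 * 37.
φ(19) = 19 − 1 = 18.
φ(23) = 23 − 1 = 22.
φ(29) = 29 − 1 = 28.
φ(37) = 37 − 1 = 36.
Multiply: 18 · 22 · 28 · 36 = 399168.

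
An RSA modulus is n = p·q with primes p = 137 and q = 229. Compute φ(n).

31008

φ(137) = 137 − 1 = 136.
φ(229) = 229 − 1 = 228.
Since φ is multiplicative, φ(31373) = 136 · 228 = 31008.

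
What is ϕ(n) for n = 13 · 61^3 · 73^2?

φ(15724562737) = 15724562737 · (1 − 1/13) · (1 − 1/61) · (1 − 1/73)
       = 15724562737 · 51840/57889 = 14081454720.

14081454720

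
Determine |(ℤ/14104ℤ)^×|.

6720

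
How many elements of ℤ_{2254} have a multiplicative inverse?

924

2254 = 2 · 7**2 · 23.
φ(2) = 2 − 1 = 1.
φ(7^2) = 7^2 − 7^1 = 49 − 7 = 42.
φ(23) = 23 − 1 = 22.
φ(2254) = 1 × 42 × 22 = 924.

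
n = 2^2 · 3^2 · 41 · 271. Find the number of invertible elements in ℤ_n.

129600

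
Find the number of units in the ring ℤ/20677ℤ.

18480

20677 = 23 * 29 * 31.
φ(23) = 23 − 1 = 22.
φ(29) = 29 − 1 = 28.
φ(31) = 31 − 1 = 30.
Multiply: 22 · 28 · 30 = 18480.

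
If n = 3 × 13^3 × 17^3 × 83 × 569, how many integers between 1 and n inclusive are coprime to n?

φ(1529285020341) = 1529285020341 · (1 − 1/3) · (1 − 1/13) · (1 − 1/17) · (1 − 1/83) · (1 − 1/569)
       = 1529285020341 · 17885184/31311501 = 873530271744.

873530271744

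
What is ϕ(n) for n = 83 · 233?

φ(19339) = 19339 · (1 − 1/83) · (1 − 1/233)
       = 19339 · 19024/19339 = 19024.

19024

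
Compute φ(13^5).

φ(13^5) = 13^4·(13−1) = 28561·12 = 342732.

342732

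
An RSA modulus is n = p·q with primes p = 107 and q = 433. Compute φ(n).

φ(107) = 107 − 1 = 106.
φ(433) = 433 − 1 = 432.
Since φ is multiplicative, φ(46331) = 106 · 432 = 45792.

45792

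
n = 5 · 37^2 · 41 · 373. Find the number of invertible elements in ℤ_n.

φ(5) = 5 − 1 = 4.
φ(37^2) = 37^1·(37−1) = 37·36 = 1332.
φ(41) = 41 − 1 = 40.
φ(373) = 373 − 1 = 372.
Multiply: 4 · 1332 · 40 · 372 = 79280640.

79280640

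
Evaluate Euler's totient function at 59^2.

φ(3481) = 3481 · (1 − 1/59)
       = 3481 · 58/59 = 3422.

3422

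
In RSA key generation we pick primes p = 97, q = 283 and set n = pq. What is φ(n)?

For distinct primes, φ(pq) = (p−1)(q−1) = 96 × 282 = 27072.

27072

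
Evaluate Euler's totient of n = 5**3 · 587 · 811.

47466000

φ(5^3) = 5^2·(5−1) = 25·4 = 100.
φ(587) = 587 − 1 = 586.
φ(811) = 811 − 1 = 810.
Multiply: 100 · 586 · 810 = 47466000.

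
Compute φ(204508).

94080

Prime factorization: 204508 = 2^2 × 29 × 41 × 43.
φ(204508) = 204508 · (1 − 1/2) · (1 − 1/29) · (1 − 1/41) · (1 − 1/43)
       = 204508 · 47040/102254 = 94080.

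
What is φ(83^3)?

564898

φ(83^3) = 83^3 − 83^2 = 571787 − 6889 = 564898.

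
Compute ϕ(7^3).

294

φ(343) = 343 · (1 − 1/7)
       = 343 · 6/7 = 294.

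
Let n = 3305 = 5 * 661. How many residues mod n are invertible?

2640

φ(3305) = 3305 · (1 − 1/5) · (1 − 1/661)
       = 3305 · 2640/3305 = 2640.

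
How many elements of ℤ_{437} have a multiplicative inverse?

396

Factor 437: 437 = 19 * 23.
φ(19) = 19 − 1 = 18.
φ(23) = 23 − 1 = 22.
Since φ is multiplicative, φ(437) = 18 · 22 = 396.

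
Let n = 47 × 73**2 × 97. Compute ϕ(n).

23210496

φ(47) = 47 − 1 = 46.
φ(73^2) = 73^1·(73−1) = 73·72 = 5256.
φ(97) = 97 − 1 = 96.
φ(24294911) = 46 × 5256 × 96 = 23210496.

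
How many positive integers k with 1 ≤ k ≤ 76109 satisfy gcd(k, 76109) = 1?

Prime factorization: 76109 = 11^2 × 17 × 37.
φ(76109) = 76109 · (1 − 1/11) · (1 − 1/17) · (1 − 1/37)
       = 76109 · 5760/6919 = 63360.

63360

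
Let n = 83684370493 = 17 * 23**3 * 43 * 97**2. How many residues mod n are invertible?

72826693632

φ(17) = 17 − 1 = 16.
φ(23^3) = 23^3 − 23^2 = 12167 − 529 = 11638.
φ(43) = 43 − 1 = 42.
φ(97^2) = 97^2 − 97^1 = 9409 − 97 = 9312.
Multiply: 16 · 11638 · 42 · 9312 = 72826693632.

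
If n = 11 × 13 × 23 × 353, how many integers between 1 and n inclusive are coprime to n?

φ(1161017) = 1161017 · (1 − 1/11) · (1 − 1/13) · (1 − 1/23) · (1 − 1/353)
       = 1161017 · 929280/1161017 = 929280.

929280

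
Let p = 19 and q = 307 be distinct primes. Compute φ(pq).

φ(5833) = 5833 · (1 − 1/19) · (1 − 1/307)
       = 5833 · 5508/5833 = 5508.

5508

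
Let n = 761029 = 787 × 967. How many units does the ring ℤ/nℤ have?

759276

φ(761029) = 761029 · (1 − 1/787) · (1 − 1/967)
       = 761029 · 759276/761029 = 759276.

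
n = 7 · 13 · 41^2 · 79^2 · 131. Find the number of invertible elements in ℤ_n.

φ(7) = 7 − 1 = 6.
φ(13) = 13 − 1 = 12.
φ(41^2) = 41^1·(41−1) = 41·40 = 1640.
φ(79^2) = 79^2 − 79^1 = 6241 − 79 = 6162.
φ(131) = 131 − 1 = 130.
φ(125064653441) = 6 × 12 × 1640 × 6162 × 130 = 94589164800.

94589164800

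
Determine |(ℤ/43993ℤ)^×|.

Factor 43993: 43993 = 29 * 37 * 41.
φ(29) = 29 − 1 = 28.
φ(37) = 37 − 1 = 36.
φ(41) = 41 − 1 = 40.
Multiply: 28 · 36 · 40 = 40320.

40320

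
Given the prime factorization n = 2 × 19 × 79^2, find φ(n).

φ(2) = 2 − 1 = 1.
φ(19) = 19 − 1 = 18.
φ(79^2) = 79^2 − 79^1 = 6241 − 79 = 6162.
φ(237158) = 1 × 18 × 6162 = 110916.

110916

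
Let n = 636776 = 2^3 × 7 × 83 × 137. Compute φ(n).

φ(636776) = 636776 · (1 − 1/2) · (1 − 1/7) · (1 − 1/83) · (1 − 1/137)
       = 636776 · 66912/159194 = 267648.

267648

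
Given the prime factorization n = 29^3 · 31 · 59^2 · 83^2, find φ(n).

16453080850080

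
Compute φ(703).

648

Factor 703: 703 = 19 × 37.
φ(19) = 19 − 1 = 18.
φ(37) = 37 − 1 = 36.
Since φ is multiplicative, φ(703) = 18 · 36 = 648.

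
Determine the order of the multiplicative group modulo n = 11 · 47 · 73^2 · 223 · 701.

375719904000

φ(11) = 11 − 1 = 10.
φ(47) = 47 − 1 = 46.
φ(73^2) = 73^1·(73−1) = 73·72 = 5256.
φ(223) = 223 − 1 = 222.
φ(701) = 701 − 1 = 700.
Multiply: 10 · 46 · 5256 · 222 · 700 = 375719904000.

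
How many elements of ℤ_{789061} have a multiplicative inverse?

789061 = 7 * 13^2 * 23 * 29.
φ(7) = 7 − 1 = 6.
φ(13^2) = 13^2 − 13^1 = 169 − 13 = 156.
φ(23) = 23 − 1 = 22.
φ(29) = 29 − 1 = 28.
Multiply: 6 · 156 · 22 · 28 = 576576.

576576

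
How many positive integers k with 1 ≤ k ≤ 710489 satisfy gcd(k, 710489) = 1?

Factor 710489: 710489 = 13 · 31 · 41 · 43.
φ(710489) = 710489 · (1 − 1/13) · (1 − 1/31) · (1 − 1/41) · (1 − 1/43)
       = 710489 · 604800/710489 = 604800.

604800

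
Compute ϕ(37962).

11664

First factor: 37962 = 2 * 3**3 * 19 * 37.
φ(37962) = 37962 · (1 − 1/2) · (1 − 1/3) · (1 − 1/19) · (1 − 1/37)
       = 37962 · 1296/4218 = 11664.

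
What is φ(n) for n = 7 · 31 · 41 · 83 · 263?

φ(7) = 7 − 1 = 6.
φ(31) = 31 − 1 = 30.
φ(41) = 41 − 1 = 40.
φ(83) = 83 − 1 = 82.
φ(263) = 263 − 1 = 262.
φ(194212613) = 6 × 30 × 40 × 82 × 262 = 154684800.

154684800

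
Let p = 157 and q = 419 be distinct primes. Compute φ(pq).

65208

φ(pq) = (p−1)(q−1) = 156 · 418 = 65208.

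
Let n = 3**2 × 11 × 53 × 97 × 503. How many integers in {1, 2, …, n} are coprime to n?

φ(256006377) = 256006377 · (1 − 1/3) · (1 − 1/11) · (1 − 1/53) · (1 − 1/97) · (1 − 1/503)
       = 256006377 · 50119680/85335459 = 150359040.

150359040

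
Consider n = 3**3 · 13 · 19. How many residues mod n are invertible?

φ(6669) = 6669 · (1 − 1/3) · (1 − 1/13) · (1 − 1/19)
       = 6669 · 432/741 = 3888.

3888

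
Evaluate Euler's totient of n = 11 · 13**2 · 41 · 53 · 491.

φ(1983447037) = 1983447037 · (1 − 1/11) · (1 − 1/13) · (1 − 1/41) · (1 − 1/53) · (1 − 1/491)
       = 1983447037 · 122304000/152572849 = 1589952000.

1589952000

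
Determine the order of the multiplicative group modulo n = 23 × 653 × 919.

13167792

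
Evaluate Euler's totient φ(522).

168

Factor 522: 522 = 2 · 3**2 · 29.
φ(2) = 2 − 1 = 1.
φ(3^2) = 3^1·(3−1) = 3·2 = 6.
φ(29) = 29 − 1 = 28.
Since φ is multiplicative, φ(522) = 1 · 6 · 28 = 168.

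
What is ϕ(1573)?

First factor: 1573 = 11**2 · 13.
φ(11^2) = 11^1·(11−1) = 11·10 = 110.
φ(13) = 13 − 1 = 12.
φ(1573) = 110 × 12 = 1320.

1320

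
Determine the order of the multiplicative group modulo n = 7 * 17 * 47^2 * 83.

17019264

φ(7) = 7 − 1 = 6.
φ(17) = 17 − 1 = 16.
φ(47^2) = 47^1·(47−1) = 47·46 = 2162.
φ(83) = 83 − 1 = 82.
Since φ is multiplicative, φ(21818293) = 6 · 16 · 2162 · 82 = 17019264.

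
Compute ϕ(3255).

3255 = 3 · 5 · 7 · 31.
φ(3) = 3 − 1 = 2.
φ(5) = 5 − 1 = 4.
φ(7) = 7 − 1 = 6.
φ(31) = 31 − 1 = 30.
Multiply: 2 · 4 · 6 · 30 = 1440.

1440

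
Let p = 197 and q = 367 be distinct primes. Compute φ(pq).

71736

φ(197) = 197 − 1 = 196.
φ(367) = 367 − 1 = 366.
φ(72299) = 196 × 366 = 71736.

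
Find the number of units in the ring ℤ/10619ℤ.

First factor: 10619 = 7 · 37 · 41.
φ(7) = 7 − 1 = 6.
φ(37) = 37 − 1 = 36.
φ(41) = 41 − 1 = 40.
Since φ is multiplicative, φ(10619) = 6 · 36 · 40 = 8640.

8640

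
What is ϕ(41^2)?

1640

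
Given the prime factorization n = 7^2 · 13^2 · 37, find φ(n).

235872

φ(7^2) = 7^1·(7−1) = 7·6 = 42.
φ(13^2) = 13^2 − 13^1 = 169 − 13 = 156.
φ(37) = 37 − 1 = 36.
Since φ is multiplicative, φ(306397) = 42 · 156 · 36 = 235872.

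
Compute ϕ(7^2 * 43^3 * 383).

1245944952

φ(1492107869) = 1492107869 · (1 − 1/7) · (1 − 1/43) · (1 − 1/383)
       = 1492107869 · 96264/115283 = 1245944952.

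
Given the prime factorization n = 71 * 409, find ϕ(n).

φ(29039) = 29039 · (1 − 1/71) · (1 − 1/409)
       = 29039 · 28560/29039 = 28560.

28560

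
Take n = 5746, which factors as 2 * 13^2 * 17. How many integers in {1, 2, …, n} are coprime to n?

φ(5746) = 5746 · (1 − 1/2) · (1 − 1/13) · (1 − 1/17)
       = 5746 · 192/442 = 2496.

2496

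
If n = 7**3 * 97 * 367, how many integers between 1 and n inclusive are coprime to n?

φ(12210457) = 12210457 · (1 − 1/7) · (1 − 1/97) · (1 − 1/367)
       = 12210457 · 210816/249193 = 10329984.

10329984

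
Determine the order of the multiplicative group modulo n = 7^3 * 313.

φ(7^3) = 7^2·(7−1) = 49·6 = 294.
φ(313) = 313 − 1 = 312.
Since φ is multiplicative, φ(107359) = 294 · 312 = 91728.

91728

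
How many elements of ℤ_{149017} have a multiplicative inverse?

149017 = 11 · 19 · 23 · 31.
φ(149017) = 149017 · (1 − 1/11) · (1 − 1/19) · (1 − 1/23) · (1 − 1/31)
       = 149017 · 118800/149017 = 118800.

118800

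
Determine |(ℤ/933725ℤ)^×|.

648960

First factor: 933725 = 5^2 × 13^3 × 17.
φ(933725) = 933725 · (1 − 1/5) · (1 − 1/13) · (1 − 1/17)
       = 933725 · 768/1105 = 648960.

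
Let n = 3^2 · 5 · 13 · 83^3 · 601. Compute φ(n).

97614374400

φ(3^2) = 3^2 − 3^1 = 9 − 3 = 6.
φ(5) = 5 − 1 = 4.
φ(13) = 13 − 1 = 12.
φ(83^3) = 83^2·(83−1) = 6889·82 = 564898.
φ(601) = 601 − 1 = 600.
Since φ is multiplicative, φ(201031732395) = 6 · 4 · 12 · 564898 · 600 = 97614374400.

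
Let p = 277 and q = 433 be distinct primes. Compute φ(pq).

119232

φ(n) = (p − 1)(q − 1) = (277−1)(433−1) = 276·432 = 119232.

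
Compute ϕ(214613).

166320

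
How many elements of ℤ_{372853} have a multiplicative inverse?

310464

372853 = 13 × 23 × 29 × 43.
φ(13) = 13 − 1 = 12.
φ(23) = 23 − 1 = 22.
φ(29) = 29 − 1 = 28.
φ(43) = 43 − 1 = 42.
φ(372853) = 12 × 22 × 28 × 42 = 310464.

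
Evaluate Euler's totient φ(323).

288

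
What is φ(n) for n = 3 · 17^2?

544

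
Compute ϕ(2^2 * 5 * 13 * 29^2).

77952

φ(218660) = 218660 · (1 − 1/2) · (1 − 1/5) · (1 − 1/13) · (1 − 1/29)
       = 218660 · 1344/3770 = 77952.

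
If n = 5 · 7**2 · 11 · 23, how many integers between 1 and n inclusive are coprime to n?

φ(61985) = 61985 · (1 − 1/5) · (1 − 1/7) · (1 − 1/11) · (1 − 1/23)
       = 61985 · 5280/8855 = 36960.

36960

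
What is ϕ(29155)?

18816

29155 = 5 · 7^3 · 17.
φ(29155) = 29155 · (1 − 1/5) · (1 − 1/7) · (1 − 1/17)
       = 29155 · 384/595 = 18816.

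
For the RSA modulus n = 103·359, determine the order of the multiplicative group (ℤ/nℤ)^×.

For distinct primes, φ(pq) = (p−1)(q−1) = 102 × 358 = 36516.

36516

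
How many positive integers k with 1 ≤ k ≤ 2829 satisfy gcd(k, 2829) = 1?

Prime factorization: 2829 = 3 × 23 × 41.
φ(3) = 3 − 1 = 2.
φ(23) = 23 − 1 = 22.
φ(41) = 41 − 1 = 40.
Multiply: 2 · 22 · 40 = 1760.

1760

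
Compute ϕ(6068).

2880

6068 = 2^2 · 37 · 41.
φ(2^2) = 2^1·(2−1) = 2·1 = 2.
φ(37) = 37 − 1 = 36.
φ(41) = 41 − 1 = 40.
Since φ is multiplicative, φ(6068) = 2 · 36 · 40 = 2880.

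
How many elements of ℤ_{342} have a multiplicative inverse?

Factor 342: 342 = 2 · 3**2 · 19.
φ(342) = 342 · (1 − 1/2) · (1 − 1/3) · (1 − 1/19)
       = 342 · 36/114 = 108.

108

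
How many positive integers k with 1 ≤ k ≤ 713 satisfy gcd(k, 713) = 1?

660

Factor 713: 713 = 23 · 31.
φ(23) = 23 − 1 = 22.
φ(31) = 31 − 1 = 30.
φ(713) = 22 × 30 = 660.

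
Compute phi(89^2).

φ(7921) = 7921 · (1 − 1/89)
       = 7921 · 88/89 = 7832.

7832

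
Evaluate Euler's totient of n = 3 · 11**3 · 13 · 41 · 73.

φ(3) = 3 − 1 = 2.
φ(11^3) = 11^2·(11−1) = 121·10 = 1210.
φ(13) = 13 − 1 = 12.
φ(41) = 41 − 1 = 40.
φ(73) = 73 − 1 = 72.
Multiply: 2 · 1210 · 12 · 40 · 72 = 83635200.

83635200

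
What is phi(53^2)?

φ(53^2) = 53^1·(53−1) = 53·52 = 2756.

2756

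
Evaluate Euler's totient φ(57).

36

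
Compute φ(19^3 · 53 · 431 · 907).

φ(19^3) = 19^2·(19−1) = 361·18 = 6498.
φ(53) = 53 − 1 = 52.
φ(431) = 431 − 1 = 430.
φ(907) = 907 − 1 = 906.
Multiply: 6498 · 52 · 430 · 906 = 131637523680.

131637523680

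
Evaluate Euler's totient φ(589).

540

First factor: 589 = 19 × 31.
φ(589) = 589 · (1 − 1/19) · (1 − 1/31)
       = 589 · 540/589 = 540.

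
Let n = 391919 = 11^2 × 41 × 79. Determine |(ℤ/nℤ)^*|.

343200

φ(391919) = 391919 · (1 − 1/11) · (1 − 1/41) · (1 − 1/79)
       = 391919 · 31200/35629 = 343200.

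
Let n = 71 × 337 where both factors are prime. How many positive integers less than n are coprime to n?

φ(71) = 71 − 1 = 70.
φ(337) = 337 − 1 = 336.
Multiply: 70 · 336 = 23520.

23520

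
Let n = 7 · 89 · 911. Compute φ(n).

480480

φ(7) = 7 − 1 = 6.
φ(89) = 89 − 1 = 88.
φ(911) = 911 − 1 = 910.
Multiply: 6 · 88 · 910 = 480480.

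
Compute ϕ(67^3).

296274

φ(67^3) = 67^2·(67−1) = 4489·66 = 296274.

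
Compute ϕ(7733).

6480

First factor: 7733 = 11 * 19 * 37.
φ(7733) = 7733 · (1 − 1/11) · (1 − 1/19) · (1 − 1/37)
       = 7733 · 6480/7733 = 6480.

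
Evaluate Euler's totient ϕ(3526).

1680

Prime factorization: 3526 = 2 * 41 * 43.
φ(3526) = 3526 · (1 − 1/2) · (1 − 1/41) · (1 − 1/43)
       = 3526 · 1680/3526 = 1680.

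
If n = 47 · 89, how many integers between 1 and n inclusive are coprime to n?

4048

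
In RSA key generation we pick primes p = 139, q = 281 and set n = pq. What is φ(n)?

For distinct primes, φ(pq) = (p−1)(q−1) = 138 × 280 = 38640.

38640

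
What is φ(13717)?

Factor 13717: 13717 = 11 * 29 * 43.
φ(11) = 11 − 1 = 10.
φ(29) = 29 − 1 = 28.
φ(43) = 43 − 1 = 42.
φ(13717) = 10 × 28 × 42 = 11760.

11760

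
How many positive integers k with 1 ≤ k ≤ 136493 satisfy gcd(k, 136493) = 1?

103680

Factor 136493: 136493 = 7 * 17 * 31 * 37.
φ(136493) = 136493 · (1 − 1/7) · (1 − 1/17) · (1 − 1/31) · (1 − 1/37)
       = 136493 · 103680/136493 = 103680.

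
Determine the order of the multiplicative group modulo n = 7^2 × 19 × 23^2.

φ(7^2) = 7^1·(7−1) = 7·6 = 42.
φ(19) = 19 − 1 = 18.
φ(23^2) = 23^2 − 23^1 = 529 − 23 = 506.
Since φ is multiplicative, φ(492499) = 42 · 18 · 506 = 382536.

382536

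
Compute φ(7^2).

42

φ(49) = 49 · (1 − 1/7)
       = 49 · 6/7 = 42.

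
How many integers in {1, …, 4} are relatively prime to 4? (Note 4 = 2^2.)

φ(4) = 4 · (1 − 1/2)
       = 4 · 1/2 = 2.

2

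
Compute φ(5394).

1680

Factor 5394: 5394 = 2 × 3 × 29 × 31.
φ(2) = 2 − 1 = 1.
φ(3) = 3 − 1 = 2.
φ(29) = 29 − 1 = 28.
φ(31) = 31 − 1 = 30.
Multiply: 1 · 2 · 28 · 30 = 1680.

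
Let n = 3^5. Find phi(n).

φ(3^5) = 3^4·(3−1) = 81·2 = 162.

162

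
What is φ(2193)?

1344

2193 = 3 · 17 · 43.
φ(2193) = 2193 · (1 − 1/3) · (1 − 1/17) · (1 − 1/43)
       = 2193 · 1344/2193 = 1344.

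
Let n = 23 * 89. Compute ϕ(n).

1936

φ(23) = 23 − 1 = 22.
φ(89) = 89 − 1 = 88.
Since φ is multiplicative, φ(2047) = 22 · 88 = 1936.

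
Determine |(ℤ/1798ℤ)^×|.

840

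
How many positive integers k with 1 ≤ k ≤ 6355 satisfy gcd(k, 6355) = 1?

6355 = 5 * 31 * 41.
φ(5) = 5 − 1 = 4.
φ(31) = 31 − 1 = 30.
φ(41) = 41 − 1 = 40.
Since φ is multiplicative, φ(6355) = 4 · 30 · 40 = 4800.

4800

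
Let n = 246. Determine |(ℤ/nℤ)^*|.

Prime factorization: 246 = 2 · 3 · 41.
φ(2) = 2 − 1 = 1.
φ(3) = 3 − 1 = 2.
φ(41) = 41 − 1 = 40.
Since φ is multiplicative, φ(246) = 1 · 2 · 40 = 80.

80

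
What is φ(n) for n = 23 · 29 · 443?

272272

φ(23) = 23 − 1 = 22.
φ(29) = 29 − 1 = 28.
φ(443) = 443 − 1 = 442.
Multiply: 22 · 28 · 442 = 272272.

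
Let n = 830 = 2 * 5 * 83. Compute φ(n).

328

φ(2) = 2 − 1 = 1.
φ(5) = 5 − 1 = 4.
φ(83) = 83 − 1 = 82.
Multiply: 1 · 4 · 82 = 328.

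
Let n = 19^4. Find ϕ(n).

123462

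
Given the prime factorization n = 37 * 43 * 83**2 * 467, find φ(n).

4795453152

φ(5118506333) = 5118506333 · (1 − 1/37) · (1 − 1/43) · (1 − 1/83) · (1 − 1/467)
       = 5118506333 · 57776544/61668751 = 4795453152.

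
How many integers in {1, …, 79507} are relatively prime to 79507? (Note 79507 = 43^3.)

φ(43^3) = 43^3 − 43^2 = 79507 − 1849 = 77658.

77658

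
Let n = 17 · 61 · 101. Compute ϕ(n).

96000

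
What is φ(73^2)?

5256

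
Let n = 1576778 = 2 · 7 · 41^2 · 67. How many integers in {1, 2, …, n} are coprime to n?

φ(2) = 2 − 1 = 1.
φ(7) = 7 − 1 = 6.
φ(41^2) = 41^2 − 41^1 = 1681 − 41 = 1640.
φ(67) = 67 − 1 = 66.
φ(1576778) = 1 × 6 × 1640 × 66 = 649440.

649440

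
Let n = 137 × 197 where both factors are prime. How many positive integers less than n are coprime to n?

26656

φ(n) = (p − 1)(q − 1) = (137−1)(197−1) = 136·196 = 26656.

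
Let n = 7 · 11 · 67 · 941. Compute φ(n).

3722400

φ(7) = 7 − 1 = 6.
φ(11) = 11 − 1 = 10.
φ(67) = 67 − 1 = 66.
φ(941) = 941 − 1 = 940.
Multiply: 6 · 10 · 66 · 940 = 3722400.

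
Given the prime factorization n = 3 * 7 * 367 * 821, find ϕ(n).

φ(6327447) = 6327447 · (1 − 1/3) · (1 − 1/7) · (1 − 1/367) · (1 − 1/821)
       = 6327447 · 3601440/6327447 = 3601440.

3601440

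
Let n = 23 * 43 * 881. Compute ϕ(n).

813120

φ(23) = 23 − 1 = 22.
φ(43) = 43 − 1 = 42.
φ(881) = 881 − 1 = 880.
Multiply: 22 · 42 · 880 = 813120.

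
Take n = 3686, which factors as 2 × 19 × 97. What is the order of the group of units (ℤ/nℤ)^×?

φ(2) = 2 − 1 = 1.
φ(19) = 19 − 1 = 18.
φ(97) = 97 − 1 = 96.
Multiply: 1 · 18 · 96 = 1728.

1728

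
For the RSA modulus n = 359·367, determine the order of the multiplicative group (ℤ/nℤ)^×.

φ(pq) = (p−1)(q−1) = 358 · 366 = 131028.

131028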